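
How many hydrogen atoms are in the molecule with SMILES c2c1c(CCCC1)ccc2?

Hydrogens are implicit in SMILES; fill each atom to its normal valence:
  4 × C: 2 H each → 8
  4 × C (aromatic): 1 H each → 4
  2 × C (aromatic): no H
  Total hydrogens = 12.

12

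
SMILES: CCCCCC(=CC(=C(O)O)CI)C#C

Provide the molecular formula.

Heavy atoms from the SMILES: 12 C, 1 I, 2 O.
Implicit hydrogens by atom environment:
  5 × C: 2 H each → 10
  4 × C: no H
  2 × C: 1 H each → 2
  2 × O: 1 H each → 2
  1 × C: 3 H
  1 × I: no H
  Total hydrogens = 17.
Molecular formula: C12H17IO2

C12H17IO2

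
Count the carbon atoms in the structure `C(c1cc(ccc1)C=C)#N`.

The symbol for carbon appears 9 times in the SMILES. Lowercase c denotes aromatic carbon and counts toward C.

9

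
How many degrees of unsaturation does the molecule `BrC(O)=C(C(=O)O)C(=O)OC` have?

3

Molecular formula from the SMILES: C5H5BrO5.
DoU = (2C + 2 + N − H − X)/2 = (2·5 + 2 + 0 − 5 − 1)/2 = 6/2 = 3.
(Structurally: 0 ring(s) + 3 π bond(s) = 3.)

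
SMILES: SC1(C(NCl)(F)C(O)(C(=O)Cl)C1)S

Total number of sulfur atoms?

2

The symbol for sulfur appears 2 times in the SMILES.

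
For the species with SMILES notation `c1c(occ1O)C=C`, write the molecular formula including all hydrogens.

Heavy atoms from the SMILES: 6 C, 2 O.
Implicit hydrogens by atom environment:
  2 × C (aromatic): 1 H each → 2
  2 × C (aromatic): no H
  1 × C: 2 H
  1 × C: 1 H
  1 × O: 1 H
  1 × O (aromatic): no H
  Total hydrogens = 6.
Molecular formula: C6H6O2

C6H6O2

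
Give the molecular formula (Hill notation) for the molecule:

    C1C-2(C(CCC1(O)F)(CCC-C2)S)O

C10H17FO2S

Heavy atoms from the SMILES: 10 C, 1 F, 2 O, 1 S.
Implicit hydrogens by atom environment:
  7 × C: 2 H each → 14
  3 × C: no H
  2 × O: 1 H each → 2
  1 × F: no H
  1 × S: 1 H
  Total hydrogens = 17.
Molecular formula: C10H17FO2S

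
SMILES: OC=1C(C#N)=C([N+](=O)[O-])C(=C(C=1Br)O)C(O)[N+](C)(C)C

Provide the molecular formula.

C11H13BrN3O5+

Heavy atoms from the SMILES: 1 Br, 11 C, 3 N, 5 O.
Implicit hydrogens by atom environment:
  6 × C (aromatic): no H
  3 × C: 3 H each → 9
  3 × O: 1 H each → 3
  2 × N (charge +1): no H
  1 × Br: no H
  1 × C: 1 H
  1 × C: no H
  1 × N: no H
  1 × O: no H
  1 × O (charge -1): no H
  Total hydrogens = 13.
Net charge +1.
Molecular formula: C11H13BrN3O5+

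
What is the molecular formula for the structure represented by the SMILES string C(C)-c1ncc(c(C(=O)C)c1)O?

C9H11NO2

Heavy atoms from the SMILES: 9 C, 1 N, 2 O.
Implicit hydrogens by atom environment:
  3 × C (aromatic): no H
  2 × C: 3 H each → 6
  2 × C (aromatic): 1 H each → 2
  1 × C: 2 H
  1 × C: no H
  1 × N (aromatic): no H
  1 × O: 1 H
  1 × O: no H
  Total hydrogens = 11.
Molecular formula: C9H11NO2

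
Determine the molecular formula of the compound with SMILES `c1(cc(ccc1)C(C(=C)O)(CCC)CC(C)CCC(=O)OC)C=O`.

C20H28O4

Heavy atoms from the SMILES: 20 C, 4 O.
Implicit hydrogens by atom environment:
  6 × C: 2 H each → 12
  4 × C (aromatic): 1 H each → 4
  3 × C: 3 H each → 9
  3 × C: no H
  3 × O: no H
  2 × C: 1 H each → 2
  2 × C (aromatic): no H
  1 × O: 1 H
  Total hydrogens = 28.
Molecular formula: C20H28O4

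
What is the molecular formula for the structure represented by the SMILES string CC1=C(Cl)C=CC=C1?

Heavy atoms from the SMILES: 7 C, 1 Cl.
Implicit hydrogens by atom environment:
  4 × C (aromatic): 1 H each → 4
  2 × C (aromatic): no H
  1 × C: 3 H
  1 × Cl: no H
  Total hydrogens = 7.
Molecular formula: C7H7Cl

C7H7Cl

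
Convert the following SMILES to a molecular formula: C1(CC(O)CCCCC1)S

C8H16OS

Heavy atoms from the SMILES: 8 C, 1 O, 1 S.
Implicit hydrogens by atom environment:
  6 × C: 2 H each → 12
  2 × C: 1 H each → 2
  1 × O: 1 H
  1 × S: 1 H
  Total hydrogens = 16.
Molecular formula: C8H16OS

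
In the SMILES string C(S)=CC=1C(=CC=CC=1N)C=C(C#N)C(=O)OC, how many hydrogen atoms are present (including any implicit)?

Hydrogens are implicit in SMILES; fill each atom to its normal valence:
  3 × C (aromatic): 1 H each → 3
  3 × C: 1 H each → 3
  3 × C (aromatic): no H
  3 × C: no H
  2 × O: no H
  1 × C: 3 H
  1 × N: 2 H
  1 × N: no H
  1 × S: 1 H
  Total hydrogens = 12.

12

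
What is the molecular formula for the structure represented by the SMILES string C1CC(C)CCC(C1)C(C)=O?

Heavy atoms from the SMILES: 10 C, 1 O.
Implicit hydrogens by atom environment:
  5 × C: 2 H each → 10
  2 × C: 3 H each → 6
  2 × C: 1 H each → 2
  1 × C: no H
  1 × O: no H
  Total hydrogens = 18.
Molecular formula: C10H18O

C10H18O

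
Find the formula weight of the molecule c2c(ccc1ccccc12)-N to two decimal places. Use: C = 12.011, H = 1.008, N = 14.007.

Molecular formula: C10H9N.
M = 10×12.011 + 9×1.008 + 1×14.007 = 143.19 g/mol.

143.19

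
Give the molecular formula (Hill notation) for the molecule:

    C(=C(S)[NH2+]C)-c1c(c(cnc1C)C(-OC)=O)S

C11H15N2O2S2+

Heavy atoms from the SMILES: 11 C, 2 N, 2 O, 2 S.
Implicit hydrogens by atom environment:
  4 × C (aromatic): no H
  3 × C: 3 H each → 9
  2 × C: no H
  2 × O: no H
  2 × S: 1 H each → 2
  1 × C (aromatic): 1 H
  1 × C: 1 H
  1 × N (charge +1): 2 H
  1 × N (aromatic): no H
  Total hydrogens = 15.
Net charge +1.
Molecular formula: C11H15N2O2S2+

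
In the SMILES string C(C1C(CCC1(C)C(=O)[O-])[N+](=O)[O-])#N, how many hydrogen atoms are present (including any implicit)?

Hydrogens are implicit in SMILES; fill each atom to its normal valence:
  3 × C: no H
  2 × C: 2 H each → 4
  2 × C: 1 H each → 2
  2 × O: no H
  2 × O (charge -1): no H
  1 × C: 3 H
  1 × N (charge +1): no H
  1 × N: no H
  Total hydrogens = 9.

9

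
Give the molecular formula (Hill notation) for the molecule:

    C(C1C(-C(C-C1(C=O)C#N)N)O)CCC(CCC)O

Heavy atoms from the SMILES: 14 C, 2 N, 3 O.
Implicit hydrogens by atom environment:
  6 × C: 2 H each → 12
  5 × C: 1 H each → 5
  2 × C: no H
  2 × O: 1 H each → 2
  1 × C: 3 H
  1 × N: 2 H
  1 × N: no H
  1 × O: no H
  Total hydrogens = 24.
Molecular formula: C14H24N2O3

C14H24N2O3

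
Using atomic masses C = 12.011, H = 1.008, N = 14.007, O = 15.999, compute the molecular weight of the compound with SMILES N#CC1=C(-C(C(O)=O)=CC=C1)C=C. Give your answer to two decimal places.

Molecular formula: C10H7NO2.
M = 10×12.011 + 7×1.008 + 1×14.007 + 2×15.999 = 173.17 g/mol.

173.17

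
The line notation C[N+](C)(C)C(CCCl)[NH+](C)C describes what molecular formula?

[C8H21ClN2]2+

Heavy atoms from the SMILES: 8 C, 1 Cl, 2 N.
Implicit hydrogens by atom environment:
  5 × C: 3 H each → 15
  2 × C: 2 H each → 4
  1 × C: 1 H
  1 × Cl: no H
  1 × N (charge +1): 1 H
  1 × N (charge +1): no H
  Total hydrogens = 21.
Net charge +2.
Molecular formula: [C8H21ClN2]2+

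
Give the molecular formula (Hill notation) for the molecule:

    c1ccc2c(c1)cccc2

C10H8

Heavy atoms from the SMILES: 10 C.
Implicit hydrogens by atom environment:
  8 × C (aromatic): 1 H each → 8
  2 × C (aromatic): no H
  Total hydrogens = 8.
Molecular formula: C10H8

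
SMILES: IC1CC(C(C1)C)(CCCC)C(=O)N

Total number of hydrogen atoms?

Hydrogens are implicit in SMILES; fill each atom to its normal valence:
  5 × C: 2 H each → 10
  2 × C: 3 H each → 6
  2 × C: 1 H each → 2
  2 × C: no H
  1 × I: no H
  1 × N: 2 H
  1 × O: no H
  Total hydrogens = 20.

20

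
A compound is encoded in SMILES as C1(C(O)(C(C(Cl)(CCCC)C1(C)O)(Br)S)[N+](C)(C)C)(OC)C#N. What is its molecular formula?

Heavy atoms from the SMILES: 1 Br, 15 C, 1 Cl, 2 N, 3 O, 1 S.
Implicit hydrogens by atom environment:
  6 × C: 3 H each → 18
  6 × C: no H
  3 × C: 2 H each → 6
  2 × O: 1 H each → 2
  1 × Br: no H
  1 × Cl: no H
  1 × N (charge +1): no H
  1 × N: no H
  1 × O: no H
  1 × S: 1 H
  Total hydrogens = 27.
Net charge +1.
Molecular formula: C15H27BrClN2O3S+

C15H27BrClN2O3S+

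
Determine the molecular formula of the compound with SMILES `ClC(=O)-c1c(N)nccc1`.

Heavy atoms from the SMILES: 6 C, 1 Cl, 2 N, 1 O.
Implicit hydrogens by atom environment:
  3 × C (aromatic): 1 H each → 3
  2 × C (aromatic): no H
  1 × C: no H
  1 × Cl: no H
  1 × N: 2 H
  1 × N (aromatic): no H
  1 × O: no H
  Total hydrogens = 5.
Molecular formula: C6H5ClN2O

C6H5ClN2O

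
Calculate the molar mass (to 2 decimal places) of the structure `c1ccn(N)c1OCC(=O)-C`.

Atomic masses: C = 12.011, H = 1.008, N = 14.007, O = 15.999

Molecular formula: C7H10N2O2.
M = 7×12.011 + 10×1.008 + 2×14.007 + 2×15.999 = 154.17 g/mol.

154.17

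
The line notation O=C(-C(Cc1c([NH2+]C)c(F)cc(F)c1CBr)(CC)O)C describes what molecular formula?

Heavy atoms from the SMILES: 1 Br, 14 C, 2 F, 1 N, 2 O.
Implicit hydrogens by atom environment:
  5 × C (aromatic): no H
  3 × C: 3 H each → 9
  3 × C: 2 H each → 6
  2 × C: no H
  2 × F: no H
  1 × Br: no H
  1 × C (aromatic): 1 H
  1 × N (charge +1): 2 H
  1 × O: 1 H
  1 × O: no H
  Total hydrogens = 19.
Net charge +1.
Molecular formula: C14H19BrF2NO2+

C14H19BrF2NO2+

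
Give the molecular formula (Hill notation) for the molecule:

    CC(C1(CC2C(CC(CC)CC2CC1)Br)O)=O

Heavy atoms from the SMILES: 1 Br, 14 C, 2 O.
Implicit hydrogens by atom environment:
  6 × C: 2 H each → 12
  4 × C: 1 H each → 4
  2 × C: 3 H each → 6
  2 × C: no H
  1 × Br: no H
  1 × O: 1 H
  1 × O: no H
  Total hydrogens = 23.
Molecular formula: C14H23BrO2

C14H23BrO2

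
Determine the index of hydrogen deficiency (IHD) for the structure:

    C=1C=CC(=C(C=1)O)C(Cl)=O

5

Molecular formula from the SMILES: C7H5ClO2.
DoU = (2C + 2 + N − H − X)/2 = (2·7 + 2 + 0 − 5 − 1)/2 = 10/2 = 5.
(Structurally: 1 ring(s) + 4 π bond(s) = 5.)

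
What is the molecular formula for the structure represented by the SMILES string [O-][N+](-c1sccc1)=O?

Heavy atoms from the SMILES: 4 C, 1 N, 2 O, 1 S.
Implicit hydrogens by atom environment:
  3 × C (aromatic): 1 H each → 3
  1 × C (aromatic): no H
  1 × N (charge +1): no H
  1 × O: no H
  1 × O (charge -1): no H
  1 × S (aromatic): no H
  Total hydrogens = 3.
Molecular formula: C4H3NO2S

C4H3NO2S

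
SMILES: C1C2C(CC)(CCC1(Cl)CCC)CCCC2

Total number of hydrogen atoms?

27

Hydrogens are implicit in SMILES; fill each atom to its normal valence:
  10 × C: 2 H each → 20
  2 × C: 3 H each → 6
  2 × C: no H
  1 × C: 1 H
  1 × Cl: no H
  Total hydrogens = 27.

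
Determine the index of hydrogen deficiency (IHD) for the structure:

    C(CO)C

0

Molecular formula from the SMILES: C3H8O.
DoU = (2C + 2 + N − H − X)/2 = (2·3 + 2 + 0 − 8 − 0)/2 = 0/2 = 0.
(Structurally: 0 ring(s) + 0 π bond(s) = 0.)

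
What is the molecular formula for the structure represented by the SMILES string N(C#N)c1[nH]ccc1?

C5H5N3

Heavy atoms from the SMILES: 5 C, 3 N.
Implicit hydrogens by atom environment:
  3 × C (aromatic): 1 H each → 3
  1 × C (aromatic): no H
  1 × C: no H
  1 × N (aromatic): 1 H
  1 × N: 1 H
  1 × N: no H
  Total hydrogens = 5.
Molecular formula: C5H5N3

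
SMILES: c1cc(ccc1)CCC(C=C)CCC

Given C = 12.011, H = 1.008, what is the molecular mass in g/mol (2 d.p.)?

Molecular formula: C14H20.
M = 14×12.011 + 20×1.008 = 188.31 g/mol.

188.31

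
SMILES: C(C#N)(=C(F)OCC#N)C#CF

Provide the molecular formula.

C7H2F2N2O

Heavy atoms from the SMILES: 7 C, 2 F, 2 N, 1 O.
Implicit hydrogens by atom environment:
  6 × C: no H
  2 × F: no H
  2 × N: no H
  1 × C: 2 H
  1 × O: no H
  Total hydrogens = 2.
Molecular formula: C7H2F2N2O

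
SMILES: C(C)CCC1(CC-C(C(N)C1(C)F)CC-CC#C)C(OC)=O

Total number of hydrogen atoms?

30

Hydrogens are implicit in SMILES; fill each atom to its normal valence:
  8 × C: 2 H each → 16
  4 × C: no H
  3 × C: 3 H each → 9
  3 × C: 1 H each → 3
  2 × O: no H
  1 × F: no H
  1 × N: 2 H
  Total hydrogens = 30.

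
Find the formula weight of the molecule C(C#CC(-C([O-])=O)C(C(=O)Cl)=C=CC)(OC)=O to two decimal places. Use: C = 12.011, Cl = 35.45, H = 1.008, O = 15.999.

Molecular formula: C11H8ClO5-.
M = 11×12.011 + 1×35.45 + 8×1.008 + 5×15.999 = 255.63 g/mol.

255.63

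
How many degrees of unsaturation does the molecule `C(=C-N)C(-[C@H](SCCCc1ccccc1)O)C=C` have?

6

Molecular formula from the SMILES: C15H21NOS.
DoU = (2C + 2 + N − H − X)/2 = (2·15 + 2 + 1 − 21 − 0)/2 = 12/2 = 6.
(Structurally: 1 ring(s) + 5 π bond(s) = 6.)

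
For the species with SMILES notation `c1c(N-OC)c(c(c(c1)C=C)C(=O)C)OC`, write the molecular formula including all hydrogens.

Heavy atoms from the SMILES: 12 C, 1 N, 3 O.
Implicit hydrogens by atom environment:
  4 × C (aromatic): no H
  3 × C: 3 H each → 9
  3 × O: no H
  2 × C (aromatic): 1 H each → 2
  1 × C: 2 H
  1 × C: 1 H
  1 × C: no H
  1 × N: 1 H
  Total hydrogens = 15.
Molecular formula: C12H15NO3

C12H15NO3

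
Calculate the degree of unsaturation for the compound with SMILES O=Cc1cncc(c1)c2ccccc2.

9

Molecular formula from the SMILES: C12H9NO.
DoU = (2C + 2 + N − H − X)/2 = (2·12 + 2 + 1 − 9 − 0)/2 = 18/2 = 9.
(Structurally: 2 ring(s) + 7 π bond(s) = 9.)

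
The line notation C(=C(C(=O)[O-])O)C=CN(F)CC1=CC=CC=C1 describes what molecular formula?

C12H11FNO3-

Heavy atoms from the SMILES: 12 C, 1 F, 1 N, 3 O.
Implicit hydrogens by atom environment:
  5 × C (aromatic): 1 H each → 5
  3 × C: 1 H each → 3
  2 × C: no H
  1 × C: 2 H
  1 × C (aromatic): no H
  1 × F: no H
  1 × N: no H
  1 × O: 1 H
  1 × O: no H
  1 × O (charge -1): no H
  Total hydrogens = 11.
Net charge -1.
Molecular formula: C12H11FNO3-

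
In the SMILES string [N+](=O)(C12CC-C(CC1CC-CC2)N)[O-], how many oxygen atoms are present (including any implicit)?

2

The symbol for oxygen appears 2 times in the SMILES.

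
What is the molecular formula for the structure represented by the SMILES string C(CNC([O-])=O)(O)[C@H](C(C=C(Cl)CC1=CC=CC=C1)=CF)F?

C15H15ClF2NO3-

Heavy atoms from the SMILES: 15 C, 1 Cl, 2 F, 1 N, 3 O.
Implicit hydrogens by atom environment:
  5 × C (aromatic): 1 H each → 5
  4 × C: 1 H each → 4
  3 × C: no H
  2 × C: 2 H each → 4
  2 × F: no H
  1 × C (aromatic): no H
  1 × Cl: no H
  1 × N: 1 H
  1 × O: 1 H
  1 × O: no H
  1 × O (charge -1): no H
  Total hydrogens = 15.
Net charge -1.
Molecular formula: C15H15ClF2NO3-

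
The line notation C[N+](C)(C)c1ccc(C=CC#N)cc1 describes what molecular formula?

C12H15N2+

Heavy atoms from the SMILES: 12 C, 2 N.
Implicit hydrogens by atom environment:
  4 × C (aromatic): 1 H each → 4
  3 × C: 3 H each → 9
  2 × C: 1 H each → 2
  2 × C (aromatic): no H
  1 × C: no H
  1 × N: no H
  1 × N (charge +1): no H
  Total hydrogens = 15.
Net charge +1.
Molecular formula: C12H15N2+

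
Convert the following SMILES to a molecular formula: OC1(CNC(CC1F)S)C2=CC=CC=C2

Heavy atoms from the SMILES: 11 C, 1 F, 1 N, 1 O, 1 S.
Implicit hydrogens by atom environment:
  5 × C (aromatic): 1 H each → 5
  2 × C: 2 H each → 4
  2 × C: 1 H each → 2
  1 × C: no H
  1 × C (aromatic): no H
  1 × F: no H
  1 × N: 1 H
  1 × O: 1 H
  1 × S: 1 H
  Total hydrogens = 14.
Molecular formula: C11H14FNOS

C11H14FNOS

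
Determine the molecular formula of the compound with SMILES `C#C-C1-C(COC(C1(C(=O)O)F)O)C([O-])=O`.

C9H8FO6-

Heavy atoms from the SMILES: 9 C, 1 F, 6 O.
Implicit hydrogens by atom environment:
  4 × C: 1 H each → 4
  4 × C: no H
  3 × O: no H
  2 × O: 1 H each → 2
  1 × C: 2 H
  1 × F: no H
  1 × O (charge -1): no H
  Total hydrogens = 8.
Net charge -1.
Molecular formula: C9H8FO6-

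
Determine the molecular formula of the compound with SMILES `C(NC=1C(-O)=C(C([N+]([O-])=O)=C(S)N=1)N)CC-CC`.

Heavy atoms from the SMILES: 10 C, 4 N, 3 O, 1 S.
Implicit hydrogens by atom environment:
  5 × C (aromatic): no H
  4 × C: 2 H each → 8
  1 × C: 3 H
  1 × N: 2 H
  1 × N: 1 H
  1 × N (aromatic): no H
  1 × N (charge +1): no H
  1 × O: 1 H
  1 × O: no H
  1 × O (charge -1): no H
  1 × S: 1 H
  Total hydrogens = 16.
Molecular formula: C10H16N4O3S

C10H16N4O3S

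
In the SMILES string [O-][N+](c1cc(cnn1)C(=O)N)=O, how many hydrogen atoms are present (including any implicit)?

4

Hydrogens are implicit in SMILES; fill each atom to its normal valence:
  2 × C (aromatic): 1 H each → 2
  2 × C (aromatic): no H
  2 × N (aromatic): no H
  2 × O: no H
  1 × C: no H
  1 × N: 2 H
  1 × N (charge +1): no H
  1 × O (charge -1): no H
  Total hydrogens = 4.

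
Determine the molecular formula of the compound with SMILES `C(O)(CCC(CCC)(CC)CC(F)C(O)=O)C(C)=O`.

Heavy atoms from the SMILES: 14 C, 1 F, 4 O.
Implicit hydrogens by atom environment:
  6 × C: 2 H each → 12
  3 × C: 3 H each → 9
  3 × C: no H
  2 × C: 1 H each → 2
  2 × O: 1 H each → 2
  2 × O: no H
  1 × F: no H
  Total hydrogens = 25.
Molecular formula: C14H25FO4

C14H25FO4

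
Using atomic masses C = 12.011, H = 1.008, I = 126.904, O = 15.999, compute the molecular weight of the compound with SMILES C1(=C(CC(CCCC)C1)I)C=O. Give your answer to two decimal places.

Molecular formula: C10H15IO.
M = 10×12.011 + 15×1.008 + 1×126.904 + 1×15.999 = 278.13 g/mol.

278.13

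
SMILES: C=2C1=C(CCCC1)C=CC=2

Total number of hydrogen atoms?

Hydrogens are implicit in SMILES; fill each atom to its normal valence:
  4 × C: 2 H each → 8
  4 × C (aromatic): 1 H each → 4
  2 × C (aromatic): no H
  Total hydrogens = 12.

12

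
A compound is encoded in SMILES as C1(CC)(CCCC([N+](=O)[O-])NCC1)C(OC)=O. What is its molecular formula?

Heavy atoms from the SMILES: 11 C, 2 N, 4 O.
Implicit hydrogens by atom environment:
  6 × C: 2 H each → 12
  3 × O: no H
  2 × C: 3 H each → 6
  2 × C: no H
  1 × C: 1 H
  1 × N: 1 H
  1 × N (charge +1): no H
  1 × O (charge -1): no H
  Total hydrogens = 20.
Molecular formula: C11H20N2O4

C11H20N2O4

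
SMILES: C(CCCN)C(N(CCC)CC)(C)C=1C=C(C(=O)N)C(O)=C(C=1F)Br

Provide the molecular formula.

Heavy atoms from the SMILES: 1 Br, 18 C, 1 F, 3 N, 2 O.
Implicit hydrogens by atom environment:
  7 × C: 2 H each → 14
  5 × C (aromatic): no H
  3 × C: 3 H each → 9
  2 × C: no H
  2 × N: 2 H each → 4
  1 × Br: no H
  1 × C (aromatic): 1 H
  1 × F: no H
  1 × N: no H
  1 × O: 1 H
  1 × O: no H
  Total hydrogens = 29.
Molecular formula: C18H29BrFN3O2

C18H29BrFN3O2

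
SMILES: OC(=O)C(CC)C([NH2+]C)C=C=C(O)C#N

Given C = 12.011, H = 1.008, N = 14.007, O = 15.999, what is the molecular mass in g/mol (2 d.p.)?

Molecular formula: C10H15N2O3+.
M = 10×12.011 + 15×1.008 + 2×14.007 + 3×15.999 = 211.24 g/mol.

211.24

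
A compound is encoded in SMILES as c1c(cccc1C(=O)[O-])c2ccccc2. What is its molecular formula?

C13H9O2-

Heavy atoms from the SMILES: 13 C, 2 O.
Implicit hydrogens by atom environment:
  9 × C (aromatic): 1 H each → 9
  3 × C (aromatic): no H
  1 × C: no H
  1 × O: no H
  1 × O (charge -1): no H
  Total hydrogens = 9.
Net charge -1.
Molecular formula: C13H9O2-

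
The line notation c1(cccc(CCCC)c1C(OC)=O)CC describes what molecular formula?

Heavy atoms from the SMILES: 14 C, 2 O.
Implicit hydrogens by atom environment:
  4 × C: 2 H each → 8
  3 × C: 3 H each → 9
  3 × C (aromatic): 1 H each → 3
  3 × C (aromatic): no H
  2 × O: no H
  1 × C: no H
  Total hydrogens = 20.
Molecular formula: C14H20O2

C14H20O2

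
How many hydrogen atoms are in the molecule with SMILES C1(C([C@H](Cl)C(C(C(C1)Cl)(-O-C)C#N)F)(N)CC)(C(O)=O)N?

18

Hydrogens are implicit in SMILES; fill each atom to its normal valence:
  5 × C: no H
  3 × C: 1 H each → 3
  2 × C: 3 H each → 6
  2 × C: 2 H each → 4
  2 × Cl: no H
  2 × N: 2 H each → 4
  2 × O: no H
  1 × F: no H
  1 × N: no H
  1 × O: 1 H
  Total hydrogens = 18.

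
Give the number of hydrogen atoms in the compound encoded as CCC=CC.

Hydrogens are implicit in SMILES; fill each atom to its normal valence:
  2 × C: 3 H each → 6
  2 × C: 1 H each → 2
  1 × C: 2 H
  Total hydrogens = 10.

10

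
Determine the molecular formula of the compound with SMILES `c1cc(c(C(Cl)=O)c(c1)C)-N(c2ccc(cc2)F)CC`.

C16H15ClFNO

Heavy atoms from the SMILES: 16 C, 1 Cl, 1 F, 1 N, 1 O.
Implicit hydrogens by atom environment:
  7 × C (aromatic): 1 H each → 7
  5 × C (aromatic): no H
  2 × C: 3 H each → 6
  1 × C: 2 H
  1 × C: no H
  1 × Cl: no H
  1 × F: no H
  1 × N: no H
  1 × O: no H
  Total hydrogens = 15.
Molecular formula: C16H15ClFNO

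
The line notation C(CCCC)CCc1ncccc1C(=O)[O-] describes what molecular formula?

Heavy atoms from the SMILES: 13 C, 1 N, 2 O.
Implicit hydrogens by atom environment:
  6 × C: 2 H each → 12
  3 × C (aromatic): 1 H each → 3
  2 × C (aromatic): no H
  1 × C: 3 H
  1 × C: no H
  1 × N (aromatic): no H
  1 × O: no H
  1 × O (charge -1): no H
  Total hydrogens = 18.
Net charge -1.
Molecular formula: C13H18NO2-

C13H18NO2-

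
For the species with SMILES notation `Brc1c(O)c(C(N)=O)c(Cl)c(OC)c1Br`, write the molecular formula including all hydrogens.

C8H6Br2ClNO3

Heavy atoms from the SMILES: 2 Br, 8 C, 1 Cl, 1 N, 3 O.
Implicit hydrogens by atom environment:
  6 × C (aromatic): no H
  2 × Br: no H
  2 × O: no H
  1 × C: 3 H
  1 × C: no H
  1 × Cl: no H
  1 × N: 2 H
  1 × O: 1 H
  Total hydrogens = 6.
Molecular formula: C8H6Br2ClNO3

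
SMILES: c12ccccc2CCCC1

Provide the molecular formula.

C10H12

Heavy atoms from the SMILES: 10 C.
Implicit hydrogens by atom environment:
  4 × C: 2 H each → 8
  4 × C (aromatic): 1 H each → 4
  2 × C (aromatic): no H
  Total hydrogens = 12.
Molecular formula: C10H12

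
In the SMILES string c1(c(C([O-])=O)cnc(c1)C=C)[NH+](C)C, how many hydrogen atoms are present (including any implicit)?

12

Hydrogens are implicit in SMILES; fill each atom to its normal valence:
  3 × C (aromatic): no H
  2 × C: 3 H each → 6
  2 × C (aromatic): 1 H each → 2
  1 × C: 2 H
  1 × C: 1 H
  1 × C: no H
  1 × N (charge +1): 1 H
  1 × N (aromatic): no H
  1 × O: no H
  1 × O (charge -1): no H
  Total hydrogens = 12.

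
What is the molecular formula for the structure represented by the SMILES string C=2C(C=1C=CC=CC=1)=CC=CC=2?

Heavy atoms from the SMILES: 12 C.
Implicit hydrogens by atom environment:
  10 × C (aromatic): 1 H each → 10
  2 × C (aromatic): no H
  Total hydrogens = 10.
Molecular formula: C12H10

C12H10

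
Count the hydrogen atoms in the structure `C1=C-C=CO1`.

Hydrogens are implicit in SMILES; fill each atom to its normal valence:
  4 × C (aromatic): 1 H each → 4
  1 × O (aromatic): no H
  Total hydrogens = 4.

4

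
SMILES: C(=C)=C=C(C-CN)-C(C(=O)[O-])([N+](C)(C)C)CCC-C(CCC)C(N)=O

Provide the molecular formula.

C19H33N3O3

Heavy atoms from the SMILES: 19 C, 3 N, 3 O.
Implicit hydrogens by atom environment:
  8 × C: 2 H each → 16
  6 × C: no H
  4 × C: 3 H each → 12
  2 × N: 2 H each → 4
  2 × O: no H
  1 × C: 1 H
  1 × N (charge +1): no H
  1 × O (charge -1): no H
  Total hydrogens = 33.
Molecular formula: C19H33N3O3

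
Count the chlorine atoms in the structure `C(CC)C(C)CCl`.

The symbol for chlorine appears 1 time in the SMILES.

1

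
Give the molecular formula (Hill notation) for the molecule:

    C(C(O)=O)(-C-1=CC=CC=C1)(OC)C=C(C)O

C12H14O4

Heavy atoms from the SMILES: 12 C, 4 O.
Implicit hydrogens by atom environment:
  5 × C (aromatic): 1 H each → 5
  3 × C: no H
  2 × C: 3 H each → 6
  2 × O: 1 H each → 2
  2 × O: no H
  1 × C: 1 H
  1 × C (aromatic): no H
  Total hydrogens = 14.
Molecular formula: C12H14O4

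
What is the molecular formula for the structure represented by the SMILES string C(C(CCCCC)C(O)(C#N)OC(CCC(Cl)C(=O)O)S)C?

Heavy atoms from the SMILES: 15 C, 1 Cl, 1 N, 4 O, 1 S.
Implicit hydrogens by atom environment:
  7 × C: 2 H each → 14
  3 × C: 1 H each → 3
  3 × C: no H
  2 × C: 3 H each → 6
  2 × O: 1 H each → 2
  2 × O: no H
  1 × Cl: no H
  1 × N: no H
  1 × S: 1 H
  Total hydrogens = 26.
Molecular formula: C15H26ClNO4S

C15H26ClNO4S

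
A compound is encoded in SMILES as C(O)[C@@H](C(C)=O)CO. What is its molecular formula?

C5H10O3

Heavy atoms from the SMILES: 5 C, 3 O.
Implicit hydrogens by atom environment:
  2 × C: 2 H each → 4
  2 × O: 1 H each → 2
  1 × C: 3 H
  1 × C: 1 H
  1 × C: no H
  1 × O: no H
  Total hydrogens = 10.
Molecular formula: C5H10O3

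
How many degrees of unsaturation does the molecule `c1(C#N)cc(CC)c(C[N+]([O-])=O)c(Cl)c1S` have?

7

Molecular formula from the SMILES: C10H9ClN2O2S.
DoU = (2C + 2 + N − H − X)/2 = (2·10 + 2 + 2 − 9 − 1)/2 = 14/2 = 7.
(Structurally: 1 ring(s) + 6 π bond(s) = 7.)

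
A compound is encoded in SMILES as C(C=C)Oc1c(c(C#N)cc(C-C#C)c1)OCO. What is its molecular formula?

Heavy atoms from the SMILES: 14 C, 1 N, 3 O.
Implicit hydrogens by atom environment:
  4 × C: 2 H each → 8
  4 × C (aromatic): no H
  2 × C (aromatic): 1 H each → 2
  2 × C: 1 H each → 2
  2 × C: no H
  2 × O: no H
  1 × N: no H
  1 × O: 1 H
  Total hydrogens = 13.
Molecular formula: C14H13NO3

C14H13NO3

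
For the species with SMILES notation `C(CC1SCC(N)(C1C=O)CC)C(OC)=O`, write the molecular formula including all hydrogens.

C11H19NO3S

Heavy atoms from the SMILES: 11 C, 1 N, 3 O, 1 S.
Implicit hydrogens by atom environment:
  4 × C: 2 H each → 8
  3 × C: 1 H each → 3
  3 × O: no H
  2 × C: 3 H each → 6
  2 × C: no H
  1 × N: 2 H
  1 × S: no H
  Total hydrogens = 19.
Molecular formula: C11H19NO3S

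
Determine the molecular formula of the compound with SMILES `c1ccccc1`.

C6H6

Heavy atoms from the SMILES: 6 C.
Implicit hydrogens by atom environment:
  6 × C (aromatic): 1 H each → 6
  Total hydrogens = 6.
Molecular formula: C6H6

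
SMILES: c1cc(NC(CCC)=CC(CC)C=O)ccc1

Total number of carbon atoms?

15

The symbol for carbon appears 15 times in the SMILES. Lowercase c denotes aromatic carbon and counts toward C.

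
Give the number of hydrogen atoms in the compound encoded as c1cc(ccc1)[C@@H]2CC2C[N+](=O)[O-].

Hydrogens are implicit in SMILES; fill each atom to its normal valence:
  5 × C (aromatic): 1 H each → 5
  2 × C: 2 H each → 4
  2 × C: 1 H each → 2
  1 × C (aromatic): no H
  1 × N (charge +1): no H
  1 × O: no H
  1 × O (charge -1): no H
  Total hydrogens = 11.

11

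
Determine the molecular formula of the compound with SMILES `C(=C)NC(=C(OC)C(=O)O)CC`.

C8H13NO3

Heavy atoms from the SMILES: 8 C, 1 N, 3 O.
Implicit hydrogens by atom environment:
  3 × C: no H
  2 × C: 3 H each → 6
  2 × C: 2 H each → 4
  2 × O: no H
  1 × C: 1 H
  1 × N: 1 H
  1 × O: 1 H
  Total hydrogens = 13.
Molecular formula: C8H13NO3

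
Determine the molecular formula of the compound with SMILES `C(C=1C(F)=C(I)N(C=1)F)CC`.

C7H8F2IN

Heavy atoms from the SMILES: 7 C, 2 F, 1 I, 1 N.
Implicit hydrogens by atom environment:
  3 × C (aromatic): no H
  2 × C: 2 H each → 4
  2 × F: no H
  1 × C: 3 H
  1 × C (aromatic): 1 H
  1 × I: no H
  1 × N (aromatic): no H
  Total hydrogens = 8.
Molecular formula: C7H8F2IN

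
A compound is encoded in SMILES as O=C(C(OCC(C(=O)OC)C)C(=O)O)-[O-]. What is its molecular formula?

C8H11O7-

Heavy atoms from the SMILES: 8 C, 7 O.
Implicit hydrogens by atom environment:
  5 × O: no H
  3 × C: no H
  2 × C: 3 H each → 6
  2 × C: 1 H each → 2
  1 × C: 2 H
  1 × O: 1 H
  1 × O (charge -1): no H
  Total hydrogens = 11.
Net charge -1.
Molecular formula: C8H11O7-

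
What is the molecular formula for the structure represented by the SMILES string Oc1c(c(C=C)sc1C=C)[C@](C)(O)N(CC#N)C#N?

C13H13N3O2S

Heavy atoms from the SMILES: 13 C, 3 N, 2 O, 1 S.
Implicit hydrogens by atom environment:
  4 × C (aromatic): no H
  3 × C: 2 H each → 6
  3 × C: no H
  3 × N: no H
  2 × C: 1 H each → 2
  2 × O: 1 H each → 2
  1 × C: 3 H
  1 × S (aromatic): no H
  Total hydrogens = 13.
Molecular formula: C13H13N3O2S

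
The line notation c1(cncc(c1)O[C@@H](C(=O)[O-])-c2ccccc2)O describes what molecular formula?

C13H10NO4-

Heavy atoms from the SMILES: 13 C, 1 N, 4 O.
Implicit hydrogens by atom environment:
  8 × C (aromatic): 1 H each → 8
  3 × C (aromatic): no H
  2 × O: no H
  1 × C: 1 H
  1 × C: no H
  1 × N (aromatic): no H
  1 × O: 1 H
  1 × O (charge -1): no H
  Total hydrogens = 10.
Net charge -1.
Molecular formula: C13H10NO4-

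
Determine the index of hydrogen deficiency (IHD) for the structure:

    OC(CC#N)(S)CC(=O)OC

Molecular formula from the SMILES: C6H9NO3S.
DoU = (2C + 2 + N − H − X)/2 = (2·6 + 2 + 1 − 9 − 0)/2 = 6/2 = 3.
(Structurally: 0 ring(s) + 3 π bond(s) = 3.)

3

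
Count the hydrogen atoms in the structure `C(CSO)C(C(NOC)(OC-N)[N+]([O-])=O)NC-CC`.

Hydrogens are implicit in SMILES; fill each atom to its normal valence:
  5 × C: 2 H each → 10
  3 × O: no H
  2 × C: 3 H each → 6
  2 × N: 1 H each → 2
  1 × C: 1 H
  1 × C: no H
  1 × N: 2 H
  1 × N (charge +1): no H
  1 × O: 1 H
  1 × O (charge -1): no H
  1 × S: no H
  Total hydrogens = 22.

22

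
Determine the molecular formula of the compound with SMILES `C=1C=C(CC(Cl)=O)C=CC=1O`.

Heavy atoms from the SMILES: 8 C, 1 Cl, 2 O.
Implicit hydrogens by atom environment:
  4 × C (aromatic): 1 H each → 4
  2 × C (aromatic): no H
  1 × C: 2 H
  1 × C: no H
  1 × Cl: no H
  1 × O: 1 H
  1 × O: no H
  Total hydrogens = 7.
Molecular formula: C8H7ClO2

C8H7ClO2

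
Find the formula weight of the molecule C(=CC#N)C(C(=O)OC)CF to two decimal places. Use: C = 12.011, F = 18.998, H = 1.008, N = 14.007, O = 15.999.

157.14

Molecular formula: C7H8FNO2.
M = 7×12.011 + 1×18.998 + 8×1.008 + 1×14.007 + 2×15.999 = 157.14 g/mol.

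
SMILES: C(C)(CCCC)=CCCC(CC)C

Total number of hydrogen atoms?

Hydrogens are implicit in SMILES; fill each atom to its normal valence:
  6 × C: 2 H each → 12
  4 × C: 3 H each → 12
  2 × C: 1 H each → 2
  1 × C: no H
  Total hydrogens = 26.

26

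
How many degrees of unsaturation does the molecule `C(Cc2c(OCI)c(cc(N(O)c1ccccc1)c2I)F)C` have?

Molecular formula from the SMILES: C16H16FI2NO2.
DoU = (2C + 2 + N − H − X)/2 = (2·16 + 2 + 1 − 16 − 3)/2 = 16/2 = 8.
(Structurally: 2 ring(s) + 6 π bond(s) = 8.)

8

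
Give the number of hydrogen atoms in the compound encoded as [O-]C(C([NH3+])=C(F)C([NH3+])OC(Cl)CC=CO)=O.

Hydrogens are implicit in SMILES; fill each atom to its normal valence:
  4 × C: 1 H each → 4
  3 × C: no H
  2 × N (charge +1): 3 H each → 6
  2 × O: no H
  1 × C: 2 H
  1 × Cl: no H
  1 × F: no H
  1 × O: 1 H
  1 × O (charge -1): no H
  Total hydrogens = 13.

13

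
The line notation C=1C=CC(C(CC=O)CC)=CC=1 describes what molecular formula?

C11H14O

Heavy atoms from the SMILES: 11 C, 1 O.
Implicit hydrogens by atom environment:
  5 × C (aromatic): 1 H each → 5
  2 × C: 2 H each → 4
  2 × C: 1 H each → 2
  1 × C: 3 H
  1 × C (aromatic): no H
  1 × O: no H
  Total hydrogens = 14.
Molecular formula: C11H14O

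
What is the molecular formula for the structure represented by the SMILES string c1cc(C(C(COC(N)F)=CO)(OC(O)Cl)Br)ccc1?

Heavy atoms from the SMILES: 1 Br, 12 C, 1 Cl, 1 F, 1 N, 4 O.
Implicit hydrogens by atom environment:
  5 × C (aromatic): 1 H each → 5
  3 × C: 1 H each → 3
  2 × C: no H
  2 × O: 1 H each → 2
  2 × O: no H
  1 × Br: no H
  1 × C: 2 H
  1 × C (aromatic): no H
  1 × Cl: no H
  1 × F: no H
  1 × N: 2 H
  Total hydrogens = 14.
Molecular formula: C12H14BrClFNO4

C12H14BrClFNO4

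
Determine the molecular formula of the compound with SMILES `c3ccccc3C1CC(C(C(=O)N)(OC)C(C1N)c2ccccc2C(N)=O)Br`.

Heavy atoms from the SMILES: 1 Br, 21 C, 3 N, 3 O.
Implicit hydrogens by atom environment:
  9 × C (aromatic): 1 H each → 9
  4 × C: 1 H each → 4
  3 × C: no H
  3 × C (aromatic): no H
  3 × N: 2 H each → 6
  3 × O: no H
  1 × Br: no H
  1 × C: 3 H
  1 × C: 2 H
  Total hydrogens = 24.
Molecular formula: C21H24BrN3O3

C21H24BrN3O3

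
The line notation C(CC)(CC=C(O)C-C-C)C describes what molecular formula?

C10H20O

Heavy atoms from the SMILES: 10 C, 1 O.
Implicit hydrogens by atom environment:
  4 × C: 2 H each → 8
  3 × C: 3 H each → 9
  2 × C: 1 H each → 2
  1 × C: no H
  1 × O: 1 H
  Total hydrogens = 20.
Molecular formula: C10H20O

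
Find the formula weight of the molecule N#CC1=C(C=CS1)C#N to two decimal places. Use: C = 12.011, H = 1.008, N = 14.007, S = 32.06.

134.16

Molecular formula: C6H2N2S.
M = 6×12.011 + 2×1.008 + 2×14.007 + 1×32.06 = 134.16 g/mol.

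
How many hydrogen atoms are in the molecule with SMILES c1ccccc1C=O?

Hydrogens are implicit in SMILES; fill each atom to its normal valence:
  5 × C (aromatic): 1 H each → 5
  1 × C: 1 H
  1 × C (aromatic): no H
  1 × O: no H
  Total hydrogens = 6.

6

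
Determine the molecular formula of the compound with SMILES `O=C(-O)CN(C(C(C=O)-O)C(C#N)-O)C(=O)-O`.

Heavy atoms from the SMILES: 8 C, 2 N, 7 O.
Implicit hydrogens by atom environment:
  4 × C: 1 H each → 4
  4 × O: 1 H each → 4
  3 × C: no H
  3 × O: no H
  2 × N: no H
  1 × C: 2 H
  Total hydrogens = 10.
Molecular formula: C8H10N2O7

C8H10N2O7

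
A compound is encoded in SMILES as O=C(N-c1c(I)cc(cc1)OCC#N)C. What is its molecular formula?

Heavy atoms from the SMILES: 10 C, 1 I, 2 N, 2 O.
Implicit hydrogens by atom environment:
  3 × C (aromatic): 1 H each → 3
  3 × C (aromatic): no H
  2 × C: no H
  2 × O: no H
  1 × C: 3 H
  1 × C: 2 H
  1 × I: no H
  1 × N: 1 H
  1 × N: no H
  Total hydrogens = 9.
Molecular formula: C10H9IN2O2

C10H9IN2O2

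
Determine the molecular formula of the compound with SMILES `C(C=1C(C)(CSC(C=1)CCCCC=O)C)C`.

Heavy atoms from the SMILES: 14 C, 1 O, 1 S.
Implicit hydrogens by atom environment:
  6 × C: 2 H each → 12
  3 × C: 3 H each → 9
  3 × C: 1 H each → 3
  2 × C: no H
  1 × O: no H
  1 × S: no H
  Total hydrogens = 24.
Molecular formula: C14H24OS

C14H24OS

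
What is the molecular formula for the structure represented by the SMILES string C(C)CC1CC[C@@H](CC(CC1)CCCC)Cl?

C15H29Cl

Heavy atoms from the SMILES: 15 C, 1 Cl.
Implicit hydrogens by atom environment:
  10 × C: 2 H each → 20
  3 × C: 1 H each → 3
  2 × C: 3 H each → 6
  1 × Cl: no H
  Total hydrogens = 29.
Molecular formula: C15H29Cl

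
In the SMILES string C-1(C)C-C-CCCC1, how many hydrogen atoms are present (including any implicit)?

16

Hydrogens are implicit in SMILES; fill each atom to its normal valence:
  6 × C: 2 H each → 12
  1 × C: 3 H
  1 × C: 1 H
  Total hydrogens = 16.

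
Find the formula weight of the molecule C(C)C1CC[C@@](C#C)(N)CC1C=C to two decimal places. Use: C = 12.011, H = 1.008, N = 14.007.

177.29

Molecular formula: C12H19N.
M = 12×12.011 + 19×1.008 + 1×14.007 = 177.29 g/mol.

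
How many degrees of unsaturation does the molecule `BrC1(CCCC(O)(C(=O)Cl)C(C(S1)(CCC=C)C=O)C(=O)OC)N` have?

Molecular formula from the SMILES: C15H21BrClNO5S.
DoU = (2C + 2 + N − H − X)/2 = (2·15 + 2 + 1 − 21 − 2)/2 = 10/2 = 5.
(Structurally: 1 ring(s) + 4 π bond(s) = 5.)

5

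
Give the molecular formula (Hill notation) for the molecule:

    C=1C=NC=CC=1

Heavy atoms from the SMILES: 5 C, 1 N.
Implicit hydrogens by atom environment:
  5 × C (aromatic): 1 H each → 5
  1 × N (aromatic): no H
  Total hydrogens = 5.
Molecular formula: C5H5N

C5H5N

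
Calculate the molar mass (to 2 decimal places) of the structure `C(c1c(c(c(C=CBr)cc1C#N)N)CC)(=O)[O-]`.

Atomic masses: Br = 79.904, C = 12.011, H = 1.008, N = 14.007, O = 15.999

Molecular formula: C12H10BrN2O2-.
M = 1×79.904 + 12×12.011 + 10×1.008 + 2×14.007 + 2×15.999 = 294.13 g/mol.

294.13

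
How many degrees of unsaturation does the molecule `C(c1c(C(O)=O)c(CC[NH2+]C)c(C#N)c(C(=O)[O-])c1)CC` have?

8

Molecular formula from the SMILES: C15H18N2O4.
DoU = (2C + 2 + N − H − X)/2 = (2·15 + 2 + 2 − 18 − 0)/2 = 16/2 = 8.
(Structurally: 1 ring(s) + 7 π bond(s) = 8.)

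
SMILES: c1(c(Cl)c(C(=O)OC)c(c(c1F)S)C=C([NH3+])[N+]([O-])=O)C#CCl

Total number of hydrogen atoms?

Hydrogens are implicit in SMILES; fill each atom to its normal valence:
  6 × C (aromatic): no H
  4 × C: no H
  3 × O: no H
  2 × Cl: no H
  1 × C: 3 H
  1 × C: 1 H
  1 × F: no H
  1 × N (charge +1): 3 H
  1 × N (charge +1): no H
  1 × O (charge -1): no H
  1 × S: 1 H
  Total hydrogens = 8.

8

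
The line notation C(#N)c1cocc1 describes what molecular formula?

C5H3NO

Heavy atoms from the SMILES: 5 C, 1 N, 1 O.
Implicit hydrogens by atom environment:
  3 × C (aromatic): 1 H each → 3
  1 × C (aromatic): no H
  1 × C: no H
  1 × N: no H
  1 × O (aromatic): no H
  Total hydrogens = 3.
Molecular formula: C5H3NO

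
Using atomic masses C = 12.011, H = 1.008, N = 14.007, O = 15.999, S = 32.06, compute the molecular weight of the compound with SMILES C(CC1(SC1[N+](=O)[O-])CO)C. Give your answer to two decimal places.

Molecular formula: C6H11NO3S.
M = 6×12.011 + 11×1.008 + 1×14.007 + 3×15.999 + 1×32.06 = 177.22 g/mol.

177.22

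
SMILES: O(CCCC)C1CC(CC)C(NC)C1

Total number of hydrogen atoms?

25

Hydrogens are implicit in SMILES; fill each atom to its normal valence:
  6 × C: 2 H each → 12
  3 × C: 3 H each → 9
  3 × C: 1 H each → 3
  1 × N: 1 H
  1 × O: no H
  Total hydrogens = 25.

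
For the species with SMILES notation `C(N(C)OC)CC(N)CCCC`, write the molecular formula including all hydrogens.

C9H22N2O

Heavy atoms from the SMILES: 9 C, 2 N, 1 O.
Implicit hydrogens by atom environment:
  5 × C: 2 H each → 10
  3 × C: 3 H each → 9
  1 × C: 1 H
  1 × N: 2 H
  1 × N: no H
  1 × O: no H
  Total hydrogens = 22.
Molecular formula: C9H22N2O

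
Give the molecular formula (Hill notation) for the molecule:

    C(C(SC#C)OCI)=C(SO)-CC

Heavy atoms from the SMILES: 8 C, 1 I, 2 O, 2 S.
Implicit hydrogens by atom environment:
  3 × C: 1 H each → 3
  2 × C: 2 H each → 4
  2 × C: no H
  2 × S: no H
  1 × C: 3 H
  1 × I: no H
  1 × O: 1 H
  1 × O: no H
  Total hydrogens = 11.
Molecular formula: C8H11IO2S2

C8H11IO2S2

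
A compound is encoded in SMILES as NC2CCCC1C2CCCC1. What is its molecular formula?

C10H19N

Heavy atoms from the SMILES: 10 C, 1 N.
Implicit hydrogens by atom environment:
  7 × C: 2 H each → 14
  3 × C: 1 H each → 3
  1 × N: 2 H
  Total hydrogens = 19.
Molecular formula: C10H19N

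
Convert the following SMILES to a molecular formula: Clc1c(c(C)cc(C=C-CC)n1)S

C10H12ClNS

Heavy atoms from the SMILES: 10 C, 1 Cl, 1 N, 1 S.
Implicit hydrogens by atom environment:
  4 × C (aromatic): no H
  2 × C: 3 H each → 6
  2 × C: 1 H each → 2
  1 × C: 2 H
  1 × C (aromatic): 1 H
  1 × Cl: no H
  1 × N (aromatic): no H
  1 × S: 1 H
  Total hydrogens = 12.
Molecular formula: C10H12ClNS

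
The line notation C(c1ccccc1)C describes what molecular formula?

Heavy atoms from the SMILES: 8 C.
Implicit hydrogens by atom environment:
  5 × C (aromatic): 1 H each → 5
  1 × C: 3 H
  1 × C: 2 H
  1 × C (aromatic): no H
  Total hydrogens = 10.
Molecular formula: C8H10

C8H10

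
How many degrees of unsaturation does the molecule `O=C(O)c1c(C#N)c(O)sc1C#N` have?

Molecular formula from the SMILES: C7H2N2O3S.
DoU = (2C + 2 + N − H − X)/2 = (2·7 + 2 + 2 − 2 − 0)/2 = 16/2 = 8.
(Structurally: 1 ring(s) + 7 π bond(s) = 8.)

8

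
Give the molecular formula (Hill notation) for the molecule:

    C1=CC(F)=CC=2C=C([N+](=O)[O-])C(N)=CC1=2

Heavy atoms from the SMILES: 10 C, 1 F, 2 N, 2 O.
Implicit hydrogens by atom environment:
  5 × C (aromatic): 1 H each → 5
  5 × C (aromatic): no H
  1 × F: no H
  1 × N: 2 H
  1 × N (charge +1): no H
  1 × O: no H
  1 × O (charge -1): no H
  Total hydrogens = 7.
Molecular formula: C10H7FN2O2

C10H7FN2O2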